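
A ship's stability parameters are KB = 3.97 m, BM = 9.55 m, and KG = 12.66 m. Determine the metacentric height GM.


Formula: GM = KB + BM - KG
Step 1 — KM = KB + BM = 3.97 + 9.55 = 13.52 m
Step 2 — GM = KM - KG = 13.52 - 12.66 = 0.86 m

0.86 m


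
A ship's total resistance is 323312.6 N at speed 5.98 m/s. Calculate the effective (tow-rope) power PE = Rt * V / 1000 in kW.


Formula: PE = Rt * V / 1000 (kW)
Step 1 — PE (W) = 323312.6 * 5.98 = 1933409.348 W
Step 2 — PE (kW) = 1933409.348 / 1000 ≈ 1933.4 kW (5 s.f.)

1933.4 kW


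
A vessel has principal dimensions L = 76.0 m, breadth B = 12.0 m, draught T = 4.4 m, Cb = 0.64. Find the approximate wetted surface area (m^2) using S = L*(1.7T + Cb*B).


Formula: S = 1.7*L*T + V/T with V = Cb*L*B*T, i.e. S = L * (1.7*T + Cb*B)
Step 1 — 1.7*T = 1.7 * 4.4 = 7.48 m
Step 2 — Cb*B = 0.64 * 12.0 = 7.68 m
Step 3 — 1.7*T + Cb*B = 7.48 + 7.68 = 15.16 m
Step 4 — S = 76.0 * 15.16 ≈ 1152.2 m^2 (5 s.f.)

1152.2 m^2


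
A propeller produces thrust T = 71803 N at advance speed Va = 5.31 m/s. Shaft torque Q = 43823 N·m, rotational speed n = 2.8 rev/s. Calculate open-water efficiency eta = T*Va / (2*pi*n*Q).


Formula: eta = T * Va / (2 * pi * n * Q)
Step 1 — numerator = T * Va = 71803 * 5.31 = 381273.93
Step 2 — 2 * pi * n = 2 * pi * 2.8 = 17.592919
Step 3 — denominator = 17.592919 * 43823 = 770974.49
Step 4 — eta = 381273.93 / 770974.49 ≈ 0.49454 (5 s.f.)

0.49454


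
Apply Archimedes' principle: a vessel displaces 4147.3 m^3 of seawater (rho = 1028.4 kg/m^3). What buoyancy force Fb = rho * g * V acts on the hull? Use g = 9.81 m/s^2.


Formula: Fb = rho * g * V
Substituting: Fb = 1028.4 * 9.81 * 4147.3
Intermediate: 1028.4 * 9.81 = 10088.604
Result: Fb = 10088.604 * 4147.3 ≈ 41840000 N (5 s.f.)

41840000 N


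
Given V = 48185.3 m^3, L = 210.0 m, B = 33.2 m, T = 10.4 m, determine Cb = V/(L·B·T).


Formula: Cb = V / (L * B * T)
Step 1 — L * B * T = 210.0 * 33.2 * 10.4 = 72508.8 m^3
Step 2 — Cb = 48185.3 / 72508.8 ≈ 0.66454 (5 s.f.)

0.66454


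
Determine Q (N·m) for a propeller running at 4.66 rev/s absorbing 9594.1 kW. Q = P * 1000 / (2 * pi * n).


Formula: Q = P_W / (2 * pi * n)
Step 1 — P_W = 9594.1 kW * 1000 = 9594100.0 W
Step 2 — 2 * pi * n = 2 * pi * 4.66 = 29.279644
Step 3 — Q = 9594100.0 / 29.279644 ≈ 327670 N·m (5 s.f.)

327670 N·m


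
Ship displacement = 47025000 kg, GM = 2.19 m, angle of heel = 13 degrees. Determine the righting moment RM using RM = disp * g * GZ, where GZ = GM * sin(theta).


Formula: GZ = GM * sin(theta); RM = disp * g * GZ
Step 1 — GZ = 2.19 * sin(13°) = 2.19 * 0.224951 = 0.492643 m
Step 2 — RM = 47025000 * 9.81 * 0.492643 ≈ 227260000 N·m (5 s.f.)

227260000 N·m


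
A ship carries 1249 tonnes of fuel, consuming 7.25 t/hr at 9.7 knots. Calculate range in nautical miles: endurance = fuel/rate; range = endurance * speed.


Formula: endurance = fuel / rate; range = endurance * speed
Step 1 — endurance = 1249 / 7.25 = 172.2759 hours
Step 2 — range = 172.2759 * 9.7 ≈ 1671.1 nautical miles (5 s.f.)

1671.1 NM


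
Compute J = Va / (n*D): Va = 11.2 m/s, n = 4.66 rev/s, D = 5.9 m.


Formula: J = Va / (n * D)
Step 1 — n * D = 4.66 * 5.9 = 27.494
Step 2 — J = 11.2 / 27.494 ≈ 0.40736 (5 s.f.)

0.40736


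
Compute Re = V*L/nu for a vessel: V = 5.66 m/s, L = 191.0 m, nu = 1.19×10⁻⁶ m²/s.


Formula: Re = V * L / nu
Step 1 — V * L = 5.66 * 191.0 = 1081.06 m^2/s
Step 2 — Re = 1081.06 / 1.19e-6 = 9.08e+08

9.08e+08


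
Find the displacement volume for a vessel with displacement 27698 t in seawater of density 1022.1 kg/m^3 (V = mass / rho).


Formula: V = mass / rho
Step 1 — convert tonnes to kg: 27698 t * 1000 = 27698000 kg
Step 2 — V = 27698000 / 1022.1 ≈ 27099 m^3 (5 s.f.)

27099 m^3


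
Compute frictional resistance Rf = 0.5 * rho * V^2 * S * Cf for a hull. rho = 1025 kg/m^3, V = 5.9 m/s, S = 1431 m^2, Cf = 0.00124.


Formula: Rf = 0.5 * rho * V^2 * S * Cf
Step 1 — V^2 = 5.9^2 = 34.81
Step 2 — 0.5 * rho * V^2 = 0.5 * 1025 * 34.81 = 17840.125
Step 3 — Rf = 17840.125 * 1431 * 0.00124 ≈ 31656 N (5 s.f.)

31656 N


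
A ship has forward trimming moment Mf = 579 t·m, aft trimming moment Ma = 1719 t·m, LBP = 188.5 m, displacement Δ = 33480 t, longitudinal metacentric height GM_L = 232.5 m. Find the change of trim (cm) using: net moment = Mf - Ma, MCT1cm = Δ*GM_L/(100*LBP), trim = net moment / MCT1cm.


Formula: net trimming moment = Mf - Ma; MCT1cm = Δ*GM_L/(100*LBP); trim = net moment / MCT1cm
Step 1 — net trimming moment = 579 - 1719 = -1140 t·m
Step 2 — MCT1cm = 33480 * 232.5 / (100 * 188.5) = 412.9496 t·m/cm
Step 3 — trim = -1140 / 412.9496 ≈ -2.7606 cm (5 s.f.)

-2.7606 cm


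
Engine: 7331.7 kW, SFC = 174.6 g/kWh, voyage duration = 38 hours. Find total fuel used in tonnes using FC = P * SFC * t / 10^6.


Formula: FC (tonnes) = P * SFC * t / 1,000,000
Step 1 — P * SFC * t = 7331.7 * 174.6 * 38 = 48644363.16 g
Step 2 — FC (tonnes) = 48644363.16 / 1,000,000 ≈ 48.644 tonnes (5 s.f.)

48.644 tonnes


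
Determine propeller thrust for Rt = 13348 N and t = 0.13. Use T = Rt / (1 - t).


Formula: T = Rt / (1 - t)
Step 1 — (1 - t) = 1 - 0.13 = 0.87
Step 2 — T = 13348 / 0.87 ≈ 15343 N (5 s.f.)

15343 N


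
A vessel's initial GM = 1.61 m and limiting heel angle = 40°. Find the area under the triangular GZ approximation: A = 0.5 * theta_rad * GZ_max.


Formula: GZ_max = GM * sin(theta); Area = 0.5 * theta_rad * GZ_max
Step 1 — GZ_max = 1.61 * sin(40°) = 1.61 * 0.642788 = 1.034889 m
Step 2 — theta_rad = 40 * pi/180 = 0.698132 rad
Step 3 — Area = 0.5 * 0.698132 * 1.034889 ≈ 0.36124 m·rad (5 s.f.)

0.36124 m·rad


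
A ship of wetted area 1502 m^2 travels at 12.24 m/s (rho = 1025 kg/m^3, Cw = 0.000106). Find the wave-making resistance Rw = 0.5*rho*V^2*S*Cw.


Formula: Rw = 0.5 * rho * V^2 * S * Cw
Step 1 — V^2 = 12.24^2 = 149.8176
Step 2 — 0.5 * rho * V^2 = 0.5 * 1025 * 149.8176 = 76781.52
Step 3 — Rw = 76781.52 * 1502 * 0.000106 ≈ 12225 N (5 s.f.)

12225 N


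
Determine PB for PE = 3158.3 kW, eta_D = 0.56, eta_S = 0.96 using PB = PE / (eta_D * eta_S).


Formula: PB = PE / (eta_D * eta_S)
Step 1 — combined efficiency = eta_D * eta_S = 0.56 * 0.96 = 0.5376
Step 2 — PB = 3158.3 / 0.5376 ≈ 5874.8 kW (5 s.f.)

5874.8 kW


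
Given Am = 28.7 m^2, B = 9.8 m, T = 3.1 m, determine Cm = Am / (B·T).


Formula: Cm = Am / (B * T)
Step 1 — B * T = 9.8 * 3.1 = 30.38 m^2
Step 2 — Cm = 28.7 / 30.38 ≈ 0.94470 (5 s.f.)

0.94470


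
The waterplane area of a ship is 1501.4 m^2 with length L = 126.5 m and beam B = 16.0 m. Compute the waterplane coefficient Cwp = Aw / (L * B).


Formula: Cwp = Aw / (L * B)
Step 1 — L * B = 126.5 * 16.0 = 2024.0 m^2
Step 2 — Cwp = 1501.4 / 2024.0 ≈ 0.74180 (5 s.f.)

0.74180


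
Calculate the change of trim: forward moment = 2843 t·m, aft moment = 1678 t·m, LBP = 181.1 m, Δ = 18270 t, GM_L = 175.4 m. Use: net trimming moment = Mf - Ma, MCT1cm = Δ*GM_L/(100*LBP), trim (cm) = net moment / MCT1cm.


Formula: net trimming moment = Mf - Ma; MCT1cm = Δ*GM_L/(100*LBP); trim = net moment / MCT1cm
Step 1 — net trimming moment = 2843 - 1678 = 1165 t·m
Step 2 — MCT1cm = 18270 * 175.4 / (100 * 181.1) = 176.9496 t·m/cm
Step 3 — trim = 1165 / 176.9496 ≈ 6.5838 cm (5 s.f.)

6.5838 cm


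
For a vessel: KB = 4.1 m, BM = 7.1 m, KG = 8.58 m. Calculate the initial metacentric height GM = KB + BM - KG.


Formula: GM = KB + BM - KG
Step 1 — KM = KB + BM = 4.1 + 7.1 = 11.2 m
Step 2 — GM = KM - KG = 11.2 - 8.58 = 2.62 m

2.62 m


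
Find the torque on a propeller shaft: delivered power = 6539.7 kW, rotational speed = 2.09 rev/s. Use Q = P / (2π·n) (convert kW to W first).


Formula: Q = P_W / (2 * pi * n)
Step 1 — P_W = 6539.7 kW * 1000 = 6539700.0 W
Step 2 — 2 * pi * n = 2 * pi * 2.09 = 13.131857
Step 3 — Q = 6539700.0 / 13.131857 ≈ 498000 N·m (5 s.f.)

498000 N·m


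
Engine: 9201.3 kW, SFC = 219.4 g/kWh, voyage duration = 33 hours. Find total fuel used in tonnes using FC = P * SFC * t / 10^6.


Formula: FC (tonnes) = P * SFC * t / 1,000,000
Step 1 — P * SFC * t = 9201.3 * 219.4 * 33 = 66619252.26 g
Step 2 — FC (tonnes) = 66619252.26 / 1,000,000 ≈ 66.619 tonnes (5 s.f.)

66.619 tonnes


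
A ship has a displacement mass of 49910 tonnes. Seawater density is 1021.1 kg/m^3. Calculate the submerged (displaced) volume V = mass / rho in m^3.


Formula: V = mass / rho
Step 1 — convert tonnes to kg: 49910 t * 1000 = 49910000 kg
Step 2 — V = 49910000 / 1021.1 ≈ 48879 m^3 (5 s.f.)

48879 m^3


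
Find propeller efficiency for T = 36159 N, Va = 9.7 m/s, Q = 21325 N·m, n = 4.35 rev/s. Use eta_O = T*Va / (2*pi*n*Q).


Formula: eta = T * Va / (2 * pi * n * Q)
Step 1 — numerator = T * Va = 36159 * 9.7 = 350742.3
Step 2 — 2 * pi * n = 2 * pi * 4.35 = 27.331856
Step 3 — denominator = 27.331856 * 21325 = 582851.83
Step 4 — eta = 350742.3 / 582851.83 ≈ 0.60177 (5 s.f.)

0.60177


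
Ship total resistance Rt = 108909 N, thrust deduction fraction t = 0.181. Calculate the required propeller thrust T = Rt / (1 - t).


Formula: T = Rt / (1 - t)
Step 1 — (1 - t) = 1 - 0.181 = 0.819
Step 2 — T = 108909 / 0.819 ≈ 132980 N (5 s.f.)

132980 N


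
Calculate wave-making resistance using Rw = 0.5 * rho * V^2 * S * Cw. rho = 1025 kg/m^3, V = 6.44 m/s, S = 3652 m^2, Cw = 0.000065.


Formula: Rw = 0.5 * rho * V^2 * S * Cw
Step 1 — V^2 = 6.44^2 = 41.4736
Step 2 — 0.5 * rho * V^2 = 0.5 * 1025 * 41.4736 = 21255.22
Step 3 — Rw = 21255.22 * 3652 * 0.000065 ≈ 5045.6 N (5 s.f.)

5045.6 N


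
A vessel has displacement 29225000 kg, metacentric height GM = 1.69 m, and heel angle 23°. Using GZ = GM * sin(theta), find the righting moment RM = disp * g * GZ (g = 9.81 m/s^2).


Formula: GZ = GM * sin(theta); RM = disp * g * GZ
Step 1 — GZ = 1.69 * sin(23°) = 1.69 * 0.390731 = 0.660335 m
Step 2 — RM = 29225000 * 9.81 * 0.660335 ≈ 189320000 N·m (5 s.f.)

189320000 N·m


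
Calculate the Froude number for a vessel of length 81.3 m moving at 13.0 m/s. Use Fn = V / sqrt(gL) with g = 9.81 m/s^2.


Formula: Fn = V / sqrt(g * L)
Step 1 — g * L = 9.81 * 81.3 = 797.553
Step 2 — sqrt(g * L) = sqrt(797.553) = 28.240981
Step 3 — Fn = 13.0 / 28.240981 ≈ 0.46032 (5 s.f.)

0.46032


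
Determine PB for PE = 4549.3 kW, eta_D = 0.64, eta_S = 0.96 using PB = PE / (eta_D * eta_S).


Formula: PB = PE / (eta_D * eta_S)
Step 1 — combined efficiency = eta_D * eta_S = 0.64 * 0.96 = 0.6144
Step 2 — PB = 4549.3 / 0.6144 ≈ 7404.5 kW (5 s.f.)

7404.5 kW


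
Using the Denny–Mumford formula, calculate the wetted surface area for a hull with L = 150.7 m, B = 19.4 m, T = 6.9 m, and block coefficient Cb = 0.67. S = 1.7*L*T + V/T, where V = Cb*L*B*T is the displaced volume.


Formula: S = 1.7*L*T + V/T with V = Cb*L*B*T, i.e. S = L * (1.7*T + Cb*B)
Step 1 — 1.7*T = 1.7 * 6.9 = 11.73 m
Step 2 — Cb*B = 0.67 * 19.4 = 12.998 m
Step 3 — 1.7*T + Cb*B = 11.73 + 12.998 = 24.728 m
Step 4 — S = 150.7 * 24.728 ≈ 3726.5 m^2 (5 s.f.)

3726.5 m^2


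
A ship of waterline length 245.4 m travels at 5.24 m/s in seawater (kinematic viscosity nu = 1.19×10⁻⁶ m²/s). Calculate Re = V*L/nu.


Formula: Re = V * L / nu
Step 1 — V * L = 5.24 * 245.4 = 1285.896 m^2/s
Step 2 — Re = 1285.896 / 1.19e-6 = 1.08e+09

1.08e+09


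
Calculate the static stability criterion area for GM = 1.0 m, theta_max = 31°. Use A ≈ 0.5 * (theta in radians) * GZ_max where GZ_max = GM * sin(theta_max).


Formula: GZ_max = GM * sin(theta); Area = 0.5 * theta_rad * GZ_max
Step 1 — GZ_max = 1.0 * sin(31°) = 1.0 * 0.515038 = 0.515038 m
Step 2 — theta_rad = 31 * pi/180 = 0.541052 rad
Step 3 — Area = 0.5 * 0.541052 * 0.515038 ≈ 0.13933 m·rad (5 s.f.)

0.13933 m·rad


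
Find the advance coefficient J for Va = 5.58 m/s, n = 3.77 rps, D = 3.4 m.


Formula: J = Va / (n * D)
Step 1 — n * D = 3.77 * 3.4 = 12.818
Step 2 — J = 5.58 / 12.818 ≈ 0.43533 (5 s.f.)

0.43533


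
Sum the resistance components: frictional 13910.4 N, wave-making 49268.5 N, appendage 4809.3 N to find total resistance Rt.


Formula: Rt = Rf + Rw + Ra
Substituting: Rt = 13910.4 + 49268.5 + 4809.3
Result: Rt = 67988.2 N

67988.2 N


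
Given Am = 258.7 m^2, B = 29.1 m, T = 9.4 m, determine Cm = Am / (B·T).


Formula: Cm = Am / (B * T)
Step 1 — B * T = 29.1 * 9.4 = 273.54 m^2
Step 2 — Cm = 258.7 / 273.54 ≈ 0.94575 (5 s.f.)

0.94575


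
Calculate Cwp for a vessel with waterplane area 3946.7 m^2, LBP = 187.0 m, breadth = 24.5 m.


Formula: Cwp = Aw / (L * B)
Step 1 — L * B = 187.0 * 24.5 = 4581.5 m^2
Step 2 — Cwp = 3946.7 / 4581.5 ≈ 0.86144 (5 s.f.)

0.86144


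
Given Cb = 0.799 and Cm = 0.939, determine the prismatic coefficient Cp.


Formula: Cp = Cb / Cm
Substituting: Cp = 0.799 / 0.939
Result: Cp ≈ 0.85091 (5 s.f.)

0.85091


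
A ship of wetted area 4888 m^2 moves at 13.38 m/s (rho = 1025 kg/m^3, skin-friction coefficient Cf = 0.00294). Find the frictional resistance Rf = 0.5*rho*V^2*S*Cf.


Formula: Rf = 0.5 * rho * V^2 * S * Cf
Step 1 — V^2 = 13.38^2 = 179.0244
Step 2 — 0.5 * rho * V^2 = 0.5 * 1025 * 179.0244 = 91750.005
Step 3 — Rf = 91750.005 * 4888 * 0.00294 ≈ 1318500 N (5 s.f.)

1318500 N


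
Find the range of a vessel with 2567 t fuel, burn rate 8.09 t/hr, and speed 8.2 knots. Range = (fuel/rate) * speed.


Formula: endurance = fuel / rate; range = endurance * speed
Step 1 — endurance = 2567 / 8.09 = 317.3053 hours
Step 2 — range = 317.3053 * 8.2 ≈ 2601.9 nautical miles (5 s.f.)

2601.9 NM


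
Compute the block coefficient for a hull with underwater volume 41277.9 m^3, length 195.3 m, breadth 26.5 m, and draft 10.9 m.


Formula: Cb = V / (L * B * T)
Step 1 — L * B * T = 195.3 * 26.5 * 10.9 = 56412.405 m^3
Step 2 — Cb = 41277.9 / 56412.405 ≈ 0.73172 (5 s.f.)

0.73172


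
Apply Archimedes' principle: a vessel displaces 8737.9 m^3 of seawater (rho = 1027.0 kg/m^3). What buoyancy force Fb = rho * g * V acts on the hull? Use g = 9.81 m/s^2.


Formula: Fb = rho * g * V
Substituting: Fb = 1027.0 * 9.81 * 8737.9
Intermediate: 1027.0 * 9.81 = 10074.87
Result: Fb = 10074.87 * 8737.9 ≈ 88033000 N (5 s.f.)

88033000 N


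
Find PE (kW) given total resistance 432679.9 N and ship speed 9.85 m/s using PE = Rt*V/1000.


Formula: PE = Rt * V / 1000 (kW)
Step 1 — PE (W) = 432679.9 * 9.85 = 4261897.015 W
Step 2 — PE (kW) = 4261897.015 / 1000 ≈ 4261.9 kW (5 s.f.)

4261.9 kW


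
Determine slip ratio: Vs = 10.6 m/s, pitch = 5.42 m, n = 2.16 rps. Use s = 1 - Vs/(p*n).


Formula: s = 1 - Vs / (p * n)
Step 1 — p * n = 5.42 * 2.16 = 11.7072
Step 2 — Vs / (p*n) = 10.6 / 11.7072 = 0.905426 (6 d.p.)
Step 3 — s = 1 - 0.905426 = 0.094574

0.094574


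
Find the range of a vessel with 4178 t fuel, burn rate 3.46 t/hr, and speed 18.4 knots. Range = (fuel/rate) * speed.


Formula: endurance = fuel / rate; range = endurance * speed
Step 1 — endurance = 4178 / 3.46 = 1207.5145 hours
Step 2 — range = 1207.5145 * 18.4 ≈ 22218 nautical miles (5 s.f.)

22218 NM


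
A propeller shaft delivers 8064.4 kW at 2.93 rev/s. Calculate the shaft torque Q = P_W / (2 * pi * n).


Formula: Q = P_W / (2 * pi * n)
Step 1 — P_W = 8064.4 kW * 1000 = 8064400.0 W
Step 2 — 2 * pi * n = 2 * pi * 2.93 = 18.409733
Step 3 — Q = 8064400.0 / 18.409733 ≈ 438050 N·m (5 s.f.)

438050 N·m


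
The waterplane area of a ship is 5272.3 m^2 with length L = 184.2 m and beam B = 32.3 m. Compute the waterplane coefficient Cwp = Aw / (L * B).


Formula: Cwp = Aw / (L * B)
Step 1 — L * B = 184.2 * 32.3 = 5949.66 m^2
Step 2 — Cwp = 5272.3 / 5949.66 ≈ 0.88615 (5 s.f.)

0.88615


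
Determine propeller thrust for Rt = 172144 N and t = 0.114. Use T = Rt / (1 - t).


Formula: T = Rt / (1 - t)
Step 1 — (1 - t) = 1 - 0.114 = 0.886
Step 2 — T = 172144 / 0.886 ≈ 194290 N (5 s.f.)

194290 N


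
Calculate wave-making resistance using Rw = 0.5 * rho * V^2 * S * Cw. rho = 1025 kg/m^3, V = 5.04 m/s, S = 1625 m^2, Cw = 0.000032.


Formula: Rw = 0.5 * rho * V^2 * S * Cw
Step 1 — V^2 = 5.04^2 = 25.4016
Step 2 — 0.5 * rho * V^2 = 0.5 * 1025 * 25.4016 = 13018.32
Step 3 — Rw = 13018.32 * 1625 * 0.000032 ≈ 676.95 N (5 s.f.)

676.95 N


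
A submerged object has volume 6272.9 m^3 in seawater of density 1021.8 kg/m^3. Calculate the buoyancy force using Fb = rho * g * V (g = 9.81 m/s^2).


Formula: Fb = rho * g * V
Substituting: Fb = 1021.8 * 9.81 * 6272.9
Intermediate: 1021.8 * 9.81 = 10023.858
Result: Fb = 10023.858 * 6272.9 ≈ 62879000 N (5 s.f.)

62879000 N


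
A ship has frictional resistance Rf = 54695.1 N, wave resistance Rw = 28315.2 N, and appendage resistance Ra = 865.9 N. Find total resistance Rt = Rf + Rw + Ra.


Formula: Rt = Rf + Rw + Ra
Substituting: Rt = 54695.1 + 28315.2 + 865.9
Result: Rt = 83876.2 N

83876.2 N


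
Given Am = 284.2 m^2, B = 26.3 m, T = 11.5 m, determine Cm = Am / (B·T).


Formula: Cm = Am / (B * T)
Step 1 — B * T = 26.3 * 11.5 = 302.45 m^2
Step 2 — Cm = 284.2 / 302.45 ≈ 0.93966 (5 s.f.)

0.93966


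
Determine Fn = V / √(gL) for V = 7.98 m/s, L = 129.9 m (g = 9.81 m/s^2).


Formula: Fn = V / sqrt(g * L)
Step 1 — g * L = 9.81 * 129.9 = 1274.319
Step 2 — sqrt(g * L) = sqrt(1274.319) = 35.697605
Step 3 — Fn = 7.98 / 35.697605 ≈ 0.22354 (5 s.f.)

0.22354


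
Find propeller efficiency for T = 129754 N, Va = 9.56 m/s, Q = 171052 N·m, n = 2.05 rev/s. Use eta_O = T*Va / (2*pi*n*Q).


Formula: eta = T * Va / (2 * pi * n * Q)
Step 1 — numerator = T * Va = 129754 * 9.56 = 1240448.24
Step 2 — 2 * pi * n = 2 * pi * 2.05 = 12.88053
Step 3 — denominator = 12.88053 * 171052 = 2203240.42
Step 4 — eta = 1240448.24 / 2203240.42 ≈ 0.56301 (5 s.f.)

0.56301


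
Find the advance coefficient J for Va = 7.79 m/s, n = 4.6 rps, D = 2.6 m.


Formula: J = Va / (n * D)
Step 1 — n * D = 4.6 * 2.6 = 11.96
Step 2 — J = 7.79 / 11.96 ≈ 0.65134 (5 s.f.)

0.65134


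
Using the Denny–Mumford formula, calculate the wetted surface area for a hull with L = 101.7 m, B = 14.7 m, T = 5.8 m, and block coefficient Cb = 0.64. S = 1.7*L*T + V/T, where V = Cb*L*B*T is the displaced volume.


Formula: S = 1.7*L*T + V/T with V = Cb*L*B*T, i.e. S = L * (1.7*T + Cb*B)
Step 1 — 1.7*T = 1.7 * 5.8 = 9.86 m
Step 2 — Cb*B = 0.64 * 14.7 = 9.408 m
Step 3 — 1.7*T + Cb*B = 9.86 + 9.408 = 19.268 m
Step 4 — S = 101.7 * 19.268 ≈ 1959.6 m^2 (5 s.f.)

1959.6 m^2


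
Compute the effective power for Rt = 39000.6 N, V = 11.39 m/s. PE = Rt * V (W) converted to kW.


Formula: PE = Rt * V / 1000 (kW)
Step 1 — PE (W) = 39000.6 * 11.39 = 444216.834 W
Step 2 — PE (kW) = 444216.834 / 1000 ≈ 444.22 kW (5 s.f.)

444.22 kW


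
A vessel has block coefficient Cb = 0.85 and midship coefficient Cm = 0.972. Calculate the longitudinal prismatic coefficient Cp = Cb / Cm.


Formula: Cp = Cb / Cm
Substituting: Cp = 0.85 / 0.972
Result: Cp ≈ 0.87449 (5 s.f.)

0.87449


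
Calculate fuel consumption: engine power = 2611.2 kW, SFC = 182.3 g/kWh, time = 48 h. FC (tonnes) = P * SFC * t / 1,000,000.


Formula: FC (tonnes) = P * SFC * t / 1,000,000
Step 1 — P * SFC * t = 2611.2 * 182.3 * 48 = 22849044.48 g
Step 2 — FC (tonnes) = 22849044.48 / 1,000,000 ≈ 22.849 tonnes (5 s.f.)

22.849 tonnes


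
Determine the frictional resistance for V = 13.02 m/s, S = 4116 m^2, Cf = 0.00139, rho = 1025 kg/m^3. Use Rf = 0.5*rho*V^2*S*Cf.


Formula: Rf = 0.5 * rho * V^2 * S * Cf
Step 1 — V^2 = 13.02^2 = 169.5204
Step 2 — 0.5 * rho * V^2 = 0.5 * 1025 * 169.5204 = 86879.205
Step 3 — Rf = 86879.205 * 4116 * 0.00139 ≈ 497060 N (5 s.f.)

497060 N


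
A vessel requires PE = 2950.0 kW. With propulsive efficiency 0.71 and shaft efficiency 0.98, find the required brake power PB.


Formula: PB = PE / (eta_D * eta_S)
Step 1 — combined efficiency = eta_D * eta_S = 0.71 * 0.98 = 0.6958
Step 2 — PB = 2950.0 / 0.6958 ≈ 4239.7 kW (5 s.f.)

4239.7 kW


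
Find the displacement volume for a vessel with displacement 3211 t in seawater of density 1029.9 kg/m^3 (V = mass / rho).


Formula: V = mass / rho
Step 1 — convert tonnes to kg: 3211 t * 1000 = 3211000 kg
Step 2 — V = 3211000 / 1029.9 ≈ 3117.8 m^3 (5 s.f.)

3117.8 m^3


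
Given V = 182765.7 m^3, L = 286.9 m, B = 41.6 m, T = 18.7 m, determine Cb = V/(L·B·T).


Formula: Cb = V / (L * B * T)
Step 1 — L * B * T = 286.9 * 41.6 * 18.7 = 223185.248 m^3
Step 2 — Cb = 182765.7 / 223185.248 ≈ 0.81890 (5 s.f.)

0.81890


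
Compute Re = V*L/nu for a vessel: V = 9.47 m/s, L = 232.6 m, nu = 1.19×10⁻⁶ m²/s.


Formula: Re = V * L / nu
Step 1 — V * L = 9.47 * 232.6 = 2202.722 m^2/s
Step 2 — Re = 2202.722 / 1.19e-6 = 1.85e+09

1.85e+09


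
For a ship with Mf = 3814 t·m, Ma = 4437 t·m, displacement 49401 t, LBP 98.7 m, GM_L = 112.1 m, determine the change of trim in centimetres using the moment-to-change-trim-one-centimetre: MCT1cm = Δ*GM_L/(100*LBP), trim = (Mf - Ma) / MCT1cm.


Formula: net trimming moment = Mf - Ma; MCT1cm = Δ*GM_L/(100*LBP); trim = net moment / MCT1cm
Step 1 — net trimming moment = 3814 - 4437 = -623 t·m
Step 2 — MCT1cm = 49401 * 112.1 / (100 * 98.7) = 561.0792 t·m/cm
Step 3 — trim = -623 / 561.0792 ≈ -1.1104 cm (5 s.f.)

-1.1104 cm


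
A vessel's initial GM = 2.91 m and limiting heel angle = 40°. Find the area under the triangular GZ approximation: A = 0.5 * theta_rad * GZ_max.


Formula: GZ_max = GM * sin(theta); Area = 0.5 * theta_rad * GZ_max
Step 1 — GZ_max = 2.91 * sin(40°) = 2.91 * 0.642788 = 1.870513 m
Step 2 — theta_rad = 40 * pi/180 = 0.698132 rad
Step 3 — Area = 0.5 * 0.698132 * 1.870513 ≈ 0.65293 m·rad (5 s.f.)

0.65293 m·rad


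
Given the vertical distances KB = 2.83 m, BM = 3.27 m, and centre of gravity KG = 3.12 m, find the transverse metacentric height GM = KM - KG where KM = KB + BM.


Formula: GM = KB + BM - KG
Step 1 — KM = KB + BM = 2.83 + 3.27 = 6.1 m
Step 2 — GM = KM - KG = 6.1 - 3.12 = 2.98 m

2.98 m


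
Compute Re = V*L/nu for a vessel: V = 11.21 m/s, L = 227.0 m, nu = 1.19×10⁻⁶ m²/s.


Formula: Re = V * L / nu
Step 1 — V * L = 11.21 * 227.0 = 2544.67 m^2/s
Step 2 — Re = 2544.67 / 1.19e-6 = 2.14e+09

2.14e+09


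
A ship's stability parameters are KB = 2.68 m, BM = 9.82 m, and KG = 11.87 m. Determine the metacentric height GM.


Formula: GM = KB + BM - KG
Step 1 — KM = KB + BM = 2.68 + 9.82 = 12.5 m
Step 2 — GM = KM - KG = 12.5 - 11.87 = 0.63 m

0.63 m


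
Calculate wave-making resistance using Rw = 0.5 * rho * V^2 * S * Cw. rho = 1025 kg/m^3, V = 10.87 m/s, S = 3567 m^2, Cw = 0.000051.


Formula: Rw = 0.5 * rho * V^2 * S * Cw
Step 1 — V^2 = 10.87^2 = 118.1569
Step 2 — 0.5 * rho * V^2 = 0.5 * 1025 * 118.1569 = 60555.41125
Step 3 — Rw = 60555.41125 * 3567 * 0.000051 ≈ 11016 N (5 s.f.)

11016 N


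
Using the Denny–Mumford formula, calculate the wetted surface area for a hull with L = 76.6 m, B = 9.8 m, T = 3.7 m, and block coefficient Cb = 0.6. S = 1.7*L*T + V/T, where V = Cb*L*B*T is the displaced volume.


Formula: S = 1.7*L*T + V/T with V = Cb*L*B*T, i.e. S = L * (1.7*T + Cb*B)
Step 1 — 1.7*T = 1.7 * 3.7 = 6.29 m
Step 2 — Cb*B = 0.6 * 9.8 = 5.88 m
Step 3 — 1.7*T + Cb*B = 6.29 + 5.88 = 12.17 m
Step 4 — S = 76.6 * 12.17 ≈ 932.22 m^2 (5 s.f.)

932.22 m^2


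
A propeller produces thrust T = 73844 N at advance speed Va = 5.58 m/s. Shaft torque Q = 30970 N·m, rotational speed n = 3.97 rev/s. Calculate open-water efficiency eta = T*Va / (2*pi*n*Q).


Formula: eta = T * Va / (2 * pi * n * Q)
Step 1 — numerator = T * Va = 73844 * 5.58 = 412049.52
Step 2 — 2 * pi * n = 2 * pi * 3.97 = 24.944246
Step 3 — denominator = 24.944246 * 30970 = 772523.3
Step 4 — eta = 412049.52 / 772523.3 ≈ 0.53338 (5 s.f.)

0.53338


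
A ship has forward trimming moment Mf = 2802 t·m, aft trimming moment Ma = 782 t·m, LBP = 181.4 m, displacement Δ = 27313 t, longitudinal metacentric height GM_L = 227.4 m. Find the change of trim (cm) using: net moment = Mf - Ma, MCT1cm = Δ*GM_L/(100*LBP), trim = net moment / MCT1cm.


Formula: net trimming moment = Mf - Ma; MCT1cm = Δ*GM_L/(100*LBP); trim = net moment / MCT1cm
Step 1 — net trimming moment = 2802 - 782 = 2020 t·m
Step 2 — MCT1cm = 27313 * 227.4 / (100 * 181.4) = 342.3912 t·m/cm
Step 3 — trim = 2020 / 342.3912 ≈ 5.8997 cm (5 s.f.)

5.8997 cm


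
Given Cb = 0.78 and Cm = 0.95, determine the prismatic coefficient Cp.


Formula: Cp = Cb / Cm
Substituting: Cp = 0.78 / 0.95
Result: Cp ≈ 0.82105 (5 s.f.)

0.82105


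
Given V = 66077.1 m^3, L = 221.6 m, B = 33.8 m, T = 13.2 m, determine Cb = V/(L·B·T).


Formula: Cb = V / (L * B * T)
Step 1 — L * B * T = 221.6 * 33.8 * 13.2 = 98869.056 m^3
Step 2 — Cb = 66077.1 / 98869.056 ≈ 0.66833 (5 s.f.)

0.66833


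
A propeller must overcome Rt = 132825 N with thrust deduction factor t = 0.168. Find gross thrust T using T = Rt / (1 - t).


Formula: T = Rt / (1 - t)
Step 1 — (1 - t) = 1 - 0.168 = 0.832
Step 2 — T = 132825 / 0.832 ≈ 159650 N (5 s.f.)

159650 N


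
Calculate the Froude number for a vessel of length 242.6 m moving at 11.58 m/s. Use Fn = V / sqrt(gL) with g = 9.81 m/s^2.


Formula: Fn = V / sqrt(g * L)
Step 1 — g * L = 9.81 * 242.6 = 2379.906
Step 2 — sqrt(g * L) = sqrt(2379.906) = 48.78428
Step 3 — Fn = 11.58 / 48.78428 ≈ 0.23737 (5 s.f.)

0.23737


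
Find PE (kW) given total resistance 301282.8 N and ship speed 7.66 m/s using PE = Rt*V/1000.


Formula: PE = Rt * V / 1000 (kW)
Step 1 — PE (W) = 301282.8 * 7.66 = 2307826.248 W
Step 2 — PE (kW) = 2307826.248 / 1000 ≈ 2307.8 kW (5 s.f.)

2307.8 kW


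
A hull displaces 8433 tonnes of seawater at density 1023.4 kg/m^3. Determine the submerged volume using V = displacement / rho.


Formula: V = mass / rho
Step 1 — convert tonnes to kg: 8433 t * 1000 = 8433000 kg
Step 2 — V = 8433000 / 1023.4 ≈ 8240.2 m^3 (5 s.f.)

8240.2 m^3


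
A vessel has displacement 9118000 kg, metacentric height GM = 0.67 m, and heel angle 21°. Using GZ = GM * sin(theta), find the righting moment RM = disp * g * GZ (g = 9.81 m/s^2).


Formula: GZ = GM * sin(theta); RM = disp * g * GZ
Step 1 — GZ = 0.67 * sin(21°) = 0.67 * 0.358368 = 0.240107 m
Step 2 — RM = 9118000 * 9.81 * 0.240107 ≈ 21477000 N·m (5 s.f.)

21477000 N·m


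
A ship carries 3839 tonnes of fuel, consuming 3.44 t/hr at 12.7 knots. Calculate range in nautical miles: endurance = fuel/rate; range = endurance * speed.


Formula: endurance = fuel / rate; range = endurance * speed
Step 1 — endurance = 3839 / 3.44 = 1115.9884 hours
Step 2 — range = 1115.9884 * 12.7 ≈ 14173 nautical miles (5 s.f.)

14173 NM


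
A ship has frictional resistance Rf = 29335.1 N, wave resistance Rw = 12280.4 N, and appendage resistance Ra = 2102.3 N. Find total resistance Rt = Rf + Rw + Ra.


Formula: Rt = Rf + Rw + Ra
Substituting: Rt = 29335.1 + 12280.4 + 2102.3
Result: Rt = 43717.8 N

43717.8 N


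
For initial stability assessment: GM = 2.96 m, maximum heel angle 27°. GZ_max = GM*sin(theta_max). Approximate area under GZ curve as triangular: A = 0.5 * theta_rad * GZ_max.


Formula: GZ_max = GM * sin(theta); Area = 0.5 * theta_rad * GZ_max
Step 1 — GZ_max = 2.96 * sin(27°) = 2.96 * 0.45399 = 1.34381 m
Step 2 — theta_rad = 27 * pi/180 = 0.471239 rad
Step 3 — Area = 0.5 * 0.471239 * 1.34381 ≈ 0.31663 m·rad (5 s.f.)

0.31663 m·rad


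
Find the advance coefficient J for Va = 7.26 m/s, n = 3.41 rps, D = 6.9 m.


Formula: J = Va / (n * D)
Step 1 — n * D = 3.41 * 6.9 = 23.529
Step 2 — J = 7.26 / 23.529 ≈ 0.30856 (5 s.f.)

0.30856


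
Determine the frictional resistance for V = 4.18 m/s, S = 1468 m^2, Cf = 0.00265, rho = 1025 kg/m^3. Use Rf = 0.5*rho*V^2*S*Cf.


Formula: Rf = 0.5 * rho * V^2 * S * Cf
Step 1 — V^2 = 4.18^2 = 17.4724
Step 2 — 0.5 * rho * V^2 = 0.5 * 1025 * 17.4724 = 8954.605
Step 3 — Rf = 8954.605 * 1468 * 0.00265 ≈ 34835 N (5 s.f.)

34835 N


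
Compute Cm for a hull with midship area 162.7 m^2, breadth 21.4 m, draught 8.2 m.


Formula: Cm = Am / (B * T)
Step 1 — B * T = 21.4 * 8.2 = 175.48 m^2
Step 2 — Cm = 162.7 / 175.48 ≈ 0.92717 (5 s.f.)

0.92717


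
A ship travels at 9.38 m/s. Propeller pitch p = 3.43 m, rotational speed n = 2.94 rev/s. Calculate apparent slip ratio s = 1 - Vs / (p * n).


Formula: s = 1 - Vs / (p * n)
Step 1 — p * n = 3.43 * 2.94 = 10.0842
Step 2 — Vs / (p*n) = 9.38 / 10.0842 = 0.930168 (6 d.p.)
Step 3 — s = 1 - 0.930168 = 0.069832

0.069832


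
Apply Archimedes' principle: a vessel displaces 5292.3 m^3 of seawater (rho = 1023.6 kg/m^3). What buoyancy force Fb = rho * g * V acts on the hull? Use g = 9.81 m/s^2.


Formula: Fb = rho * g * V
Substituting: Fb = 1023.6 * 9.81 * 5292.3
Intermediate: 1023.6 * 9.81 = 10041.516
Result: Fb = 10041.516 * 5292.3 ≈ 53143000 N (5 s.f.)

53143000 N


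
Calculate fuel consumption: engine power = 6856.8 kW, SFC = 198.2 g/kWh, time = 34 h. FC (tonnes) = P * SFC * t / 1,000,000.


Formula: FC (tonnes) = P * SFC * t / 1,000,000
Step 1 — P * SFC * t = 6856.8 * 198.2 * 34 = 46206603.84 g
Step 2 — FC (tonnes) = 46206603.84 / 1,000,000 ≈ 46.207 tonnes (5 s.f.)

46.207 tonnes


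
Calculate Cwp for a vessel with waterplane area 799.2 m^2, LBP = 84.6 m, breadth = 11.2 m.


Formula: Cwp = Aw / (L * B)
Step 1 — L * B = 84.6 * 11.2 = 947.52 m^2
Step 2 — Cwp = 799.2 / 947.52 ≈ 0.84347 (5 s.f.)

0.84347


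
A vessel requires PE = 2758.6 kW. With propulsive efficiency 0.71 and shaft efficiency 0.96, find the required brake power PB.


Formula: PB = PE / (eta_D * eta_S)
Step 1 — combined efficiency = eta_D * eta_S = 0.71 * 0.96 = 0.6816
Step 2 — PB = 2758.6 / 0.6816 ≈ 4047.2 kW (5 s.f.)

4047.2 kW


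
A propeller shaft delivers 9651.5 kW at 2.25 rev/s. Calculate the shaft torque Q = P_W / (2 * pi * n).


Formula: Q = P_W / (2 * pi * n)
Step 1 — P_W = 9651.5 kW * 1000 = 9651500.0 W
Step 2 — 2 * pi * n = 2 * pi * 2.25 = 14.137167
Step 3 — Q = 9651500.0 / 14.137167 ≈ 682700 N·m (5 s.f.)

682700 N·m


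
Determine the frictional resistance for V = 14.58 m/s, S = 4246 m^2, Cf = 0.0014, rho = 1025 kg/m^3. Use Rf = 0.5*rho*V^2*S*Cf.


Formula: Rf = 0.5 * rho * V^2 * S * Cf
Step 1 — V^2 = 14.58^2 = 212.5764
Step 2 — 0.5 * rho * V^2 = 0.5 * 1025 * 212.5764 = 108945.405
Step 3 — Rf = 108945.405 * 4246 * 0.0014 ≈ 647620 N (5 s.f.)

647620 N


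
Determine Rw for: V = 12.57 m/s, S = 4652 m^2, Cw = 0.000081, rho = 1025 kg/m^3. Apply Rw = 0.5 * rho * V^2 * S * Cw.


Formula: Rw = 0.5 * rho * V^2 * S * Cw
Step 1 — V^2 = 12.57^2 = 158.0049
Step 2 — 0.5 * rho * V^2 = 0.5 * 1025 * 158.0049 = 80977.51125
Step 3 — Rw = 80977.51125 * 4652 * 0.000081 ≈ 30513 N (5 s.f.)

30513 N


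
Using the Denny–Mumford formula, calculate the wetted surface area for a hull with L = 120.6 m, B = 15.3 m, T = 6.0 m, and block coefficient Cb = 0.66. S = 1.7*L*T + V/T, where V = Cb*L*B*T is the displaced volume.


Formula: S = 1.7*L*T + V/T with V = Cb*L*B*T, i.e. S = L * (1.7*T + Cb*B)
Step 1 — 1.7*T = 1.7 * 6.0 = 10.2 m
Step 2 — Cb*B = 0.66 * 15.3 = 10.098 m
Step 3 — 1.7*T + Cb*B = 10.2 + 10.098 = 20.298 m
Step 4 — S = 120.6 * 20.298 ≈ 2447.9 m^2 (5 s.f.)

2447.9 m^2


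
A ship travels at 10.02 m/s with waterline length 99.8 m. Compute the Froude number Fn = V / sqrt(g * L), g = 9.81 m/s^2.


Formula: Fn = V / sqrt(g * L)
Step 1 — g * L = 9.81 * 99.8 = 979.038
Step 2 — sqrt(g * L) = sqrt(979.038) = 31.289583
Step 3 — Fn = 10.02 / 31.289583 ≈ 0.32023 (5 s.f.)

0.32023


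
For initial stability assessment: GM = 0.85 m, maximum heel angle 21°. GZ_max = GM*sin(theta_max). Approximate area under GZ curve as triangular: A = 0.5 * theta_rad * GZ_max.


Formula: GZ_max = GM * sin(theta); Area = 0.5 * theta_rad * GZ_max
Step 1 — GZ_max = 0.85 * sin(21°) = 0.85 * 0.358368 = 0.304613 m
Step 2 — theta_rad = 21 * pi/180 = 0.366519 rad
Step 3 — Area = 0.5 * 0.366519 * 0.304613 ≈ 0.055823 m·rad (5 s.f.)

0.055823 m·rad


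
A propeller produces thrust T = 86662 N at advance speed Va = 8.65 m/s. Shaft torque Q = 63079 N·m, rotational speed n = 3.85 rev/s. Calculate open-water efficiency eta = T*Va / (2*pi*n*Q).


Formula: eta = T * Va / (2 * pi * n * Q)
Step 1 — numerator = T * Va = 86662 * 8.65 = 749626.3
Step 2 — 2 * pi * n = 2 * pi * 3.85 = 24.190263
Step 3 — denominator = 24.190263 * 63079 = 1525897.6
Step 4 — eta = 749626.3 / 1525897.6 ≈ 0.49127 (5 s.f.)

0.49127


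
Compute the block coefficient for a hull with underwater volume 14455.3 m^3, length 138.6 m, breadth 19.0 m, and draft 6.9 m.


Formula: Cb = V / (L * B * T)
Step 1 — L * B * T = 138.6 * 19.0 * 6.9 = 18170.46 m^3
Step 2 — Cb = 14455.3 / 18170.46 ≈ 0.79554 (5 s.f.)

0.79554


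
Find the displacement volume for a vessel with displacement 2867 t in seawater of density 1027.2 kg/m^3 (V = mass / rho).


Formula: V = mass / rho
Step 1 — convert tonnes to kg: 2867 t * 1000 = 2867000 kg
Step 2 — V = 2867000 / 1027.2 ≈ 2791.1 m^3 (5 s.f.)

2791.1 m^3


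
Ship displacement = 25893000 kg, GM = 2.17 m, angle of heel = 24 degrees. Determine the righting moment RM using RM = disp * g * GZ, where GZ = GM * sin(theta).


Formula: GZ = GM * sin(theta); RM = disp * g * GZ
Step 1 — GZ = 2.17 * sin(24°) = 2.17 * 0.406737 = 0.882619 m
Step 2 — RM = 25893000 * 9.81 * 0.882619 ≈ 224190000 N·m (5 s.f.)

224190000 N·m


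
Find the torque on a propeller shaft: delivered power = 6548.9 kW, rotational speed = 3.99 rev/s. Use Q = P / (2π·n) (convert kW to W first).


Formula: Q = P_W / (2 * pi * n)
Step 1 — P_W = 6548.9 kW * 1000 = 6548900.0 W
Step 2 — 2 * pi * n = 2 * pi * 3.99 = 25.069909
Step 3 — Q = 6548900.0 / 25.069909 ≈ 261230 N·m (5 s.f.)

261230 N·m


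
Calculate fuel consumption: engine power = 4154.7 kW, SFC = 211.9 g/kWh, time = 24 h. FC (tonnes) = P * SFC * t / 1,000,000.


Formula: FC (tonnes) = P * SFC * t / 1,000,000
Step 1 — P * SFC * t = 4154.7 * 211.9 * 24 = 21129142.32 g
Step 2 — FC (tonnes) = 21129142.32 / 1,000,000 ≈ 21.129 tonnes (5 s.f.)

21.129 tonnes


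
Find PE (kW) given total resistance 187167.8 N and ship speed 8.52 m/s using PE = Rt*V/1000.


Formula: PE = Rt * V / 1000 (kW)
Step 1 — PE (W) = 187167.8 * 8.52 = 1594669.656 W
Step 2 — PE (kW) = 1594669.656 / 1000 ≈ 1594.7 kW (5 s.f.)

1594.7 kW


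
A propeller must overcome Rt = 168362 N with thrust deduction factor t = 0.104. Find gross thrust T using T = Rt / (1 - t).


Formula: T = Rt / (1 - t)
Step 1 — (1 - t) = 1 - 0.104 = 0.896
Step 2 — T = 168362 / 0.896 ≈ 187900 N (5 s.f.)

187900 N


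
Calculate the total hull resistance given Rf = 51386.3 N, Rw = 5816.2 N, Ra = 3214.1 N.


Formula: Rt = Rf + Rw + Ra
Substituting: Rt = 51386.3 + 5816.2 + 3214.1
Result: Rt = 60416.6 N

60416.6 N


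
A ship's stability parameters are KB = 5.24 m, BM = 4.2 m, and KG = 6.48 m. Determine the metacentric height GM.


Formula: GM = KB + BM - KG
Step 1 — KM = KB + BM = 5.24 + 4.2 = 9.44 m
Step 2 — GM = KM - KG = 9.44 - 6.48 = 2.96 m

2.96 m


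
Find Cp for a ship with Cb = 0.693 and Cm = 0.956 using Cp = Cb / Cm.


Formula: Cp = Cb / Cm
Substituting: Cp = 0.693 / 0.956
Result: Cp ≈ 0.72490 (5 s.f.)

0.72490


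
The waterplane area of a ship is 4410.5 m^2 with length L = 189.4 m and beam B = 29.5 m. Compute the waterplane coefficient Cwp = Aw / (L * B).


Formula: Cwp = Aw / (L * B)
Step 1 — L * B = 189.4 * 29.5 = 5587.3 m^2
Step 2 — Cwp = 4410.5 / 5587.3 ≈ 0.78938 (5 s.f.)

0.78938


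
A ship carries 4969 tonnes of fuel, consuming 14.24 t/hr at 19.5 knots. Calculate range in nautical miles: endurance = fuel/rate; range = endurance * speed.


Formula: endurance = fuel / rate; range = endurance * speed
Step 1 — endurance = 4969 / 14.24 = 348.9466 hours
Step 2 — range = 348.9466 * 19.5 ≈ 6804.5 nautical miles (5 s.f.)

6804.5 NM


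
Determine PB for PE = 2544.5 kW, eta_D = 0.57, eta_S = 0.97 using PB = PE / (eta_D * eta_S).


Formula: PB = PE / (eta_D * eta_S)
Step 1 — combined efficiency = eta_D * eta_S = 0.57 * 0.97 = 0.5529
Step 2 — PB = 2544.5 / 0.5529 ≈ 4602.1 kW (5 s.f.)

4602.1 kW


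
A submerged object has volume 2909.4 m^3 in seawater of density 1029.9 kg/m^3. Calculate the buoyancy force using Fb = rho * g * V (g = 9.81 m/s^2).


Formula: Fb = rho * g * V
Substituting: Fb = 1029.9 * 9.81 * 2909.4
Intermediate: 1029.9 * 9.81 = 10103.319
Result: Fb = 10103.319 * 2909.4 ≈ 29395000 N (5 s.f.)

29395000 N


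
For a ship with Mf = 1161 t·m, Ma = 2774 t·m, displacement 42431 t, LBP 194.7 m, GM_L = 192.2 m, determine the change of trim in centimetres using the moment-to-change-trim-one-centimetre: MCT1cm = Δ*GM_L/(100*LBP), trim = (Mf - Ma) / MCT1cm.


Formula: net trimming moment = Mf - Ma; MCT1cm = Δ*GM_L/(100*LBP); trim = net moment / MCT1cm
Step 1 — net trimming moment = 1161 - 2774 = -1613 t·m
Step 2 — MCT1cm = 42431 * 192.2 / (100 * 194.7) = 418.8617 t·m/cm
Step 3 — trim = -1613 / 418.8617 ≈ -3.8509 cm (5 s.f.)

-3.8509 cm


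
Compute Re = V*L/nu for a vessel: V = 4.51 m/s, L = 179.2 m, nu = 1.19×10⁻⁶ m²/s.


Formula: Re = V * L / nu
Step 1 — V * L = 4.51 * 179.2 = 808.192 m^2/s
Step 2 — Re = 808.192 / 1.19e-6 = 6.79e+08

6.79e+08


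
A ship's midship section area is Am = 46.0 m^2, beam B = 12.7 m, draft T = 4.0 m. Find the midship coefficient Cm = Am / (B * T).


Formula: Cm = Am / (B * T)
Step 1 — B * T = 12.7 * 4.0 = 50.8 m^2
Step 2 — Cm = 46.0 / 50.8 ≈ 0.90551 (5 s.f.)

0.90551


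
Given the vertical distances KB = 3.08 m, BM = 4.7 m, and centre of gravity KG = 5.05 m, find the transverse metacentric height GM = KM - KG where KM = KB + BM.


Formula: GM = KB + BM - KG
Step 1 — KM = KB + BM = 3.08 + 4.7 = 7.78 m
Step 2 — GM = KM - KG = 7.78 - 5.05 = 2.73 m

2.73 m


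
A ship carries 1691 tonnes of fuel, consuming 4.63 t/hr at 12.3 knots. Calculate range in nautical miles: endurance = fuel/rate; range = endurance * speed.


Formula: endurance = fuel / rate; range = endurance * speed
Step 1 — endurance = 1691 / 4.63 = 365.2268 hours
Step 2 — range = 365.2268 * 12.3 ≈ 4492.3 nautical miles (5 s.f.)

4492.3 NM


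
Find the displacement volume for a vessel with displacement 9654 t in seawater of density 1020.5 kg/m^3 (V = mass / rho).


Formula: V = mass / rho
Step 1 — convert tonnes to kg: 9654 t * 1000 = 9654000 kg
Step 2 — V = 9654000 / 1020.5 ≈ 9460.1 m^3 (5 s.f.)

9460.1 m^3


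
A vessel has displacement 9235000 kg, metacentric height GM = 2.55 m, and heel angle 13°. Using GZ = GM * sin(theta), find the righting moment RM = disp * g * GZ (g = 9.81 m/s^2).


Formula: GZ = GM * sin(theta); RM = disp * g * GZ
Step 1 — GZ = 2.55 * sin(13°) = 2.55 * 0.224951 = 0.573625 m
Step 2 — RM = 9235000 * 9.81 * 0.573625 ≈ 51968000 N·m (5 s.f.)

51968000 N·m


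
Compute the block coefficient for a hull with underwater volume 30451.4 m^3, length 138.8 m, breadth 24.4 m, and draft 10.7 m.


Formula: Cb = V / (L * B * T)
Step 1 — L * B * T = 138.8 * 24.4 * 10.7 = 36237.904 m^3
Step 2 — Cb = 30451.4 / 36237.904 ≈ 0.84032 (5 s.f.)

0.84032


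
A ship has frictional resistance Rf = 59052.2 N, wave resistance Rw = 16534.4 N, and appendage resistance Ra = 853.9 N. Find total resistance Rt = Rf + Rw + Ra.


Formula: Rt = Rf + Rw + Ra
Substituting: Rt = 59052.2 + 16534.4 + 853.9
Result: Rt = 76440.5 N

76440.5 N


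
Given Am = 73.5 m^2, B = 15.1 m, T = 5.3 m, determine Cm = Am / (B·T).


Formula: Cm = Am / (B * T)
Step 1 — B * T = 15.1 * 5.3 = 80.03 m^2
Step 2 — Cm = 73.5 / 80.03 ≈ 0.91841 (5 s.f.)

0.91841
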